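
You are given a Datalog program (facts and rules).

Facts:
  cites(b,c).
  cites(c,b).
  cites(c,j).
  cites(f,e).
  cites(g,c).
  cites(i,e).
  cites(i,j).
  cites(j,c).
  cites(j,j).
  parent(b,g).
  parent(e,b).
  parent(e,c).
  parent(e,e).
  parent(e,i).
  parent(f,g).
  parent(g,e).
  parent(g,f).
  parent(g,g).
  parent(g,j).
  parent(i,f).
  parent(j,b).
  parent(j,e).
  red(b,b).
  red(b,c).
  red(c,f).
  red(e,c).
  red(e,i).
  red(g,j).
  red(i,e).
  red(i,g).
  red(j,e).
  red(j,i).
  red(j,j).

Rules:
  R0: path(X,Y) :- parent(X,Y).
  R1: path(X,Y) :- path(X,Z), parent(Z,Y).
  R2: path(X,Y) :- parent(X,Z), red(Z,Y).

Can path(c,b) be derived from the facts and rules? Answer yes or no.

round 1: derive path(b,g) via R0 from parent(b,g)
round 1: derive path(e,b) via R0 from parent(e,b)
round 1: derive path(e,c) via R0 from parent(e,c)
round 1: derive path(e,e) via R0 from parent(e,e)
round 1: derive path(e,i) via R0 from parent(e,i)
round 1: derive path(f,g) via R0 from parent(f,g)
round 1: derive path(g,e) via R0 from parent(g,e)
round 1: derive path(g,f) via R0 from parent(g,f)
round 1: derive path(g,g) via R0 from parent(g,g)
round 1: derive path(g,j) via R0 from parent(g,j)
round 1: derive path(i,f) via R0 from parent(i,f)
round 1: derive path(j,b) via R0 from parent(j,b)
round 1: derive path(j,e) via R0 from parent(j,e)
round 1: derive path(b,j) via R2 from parent(b,g), red(g,j)
round 1: derive path(e,f) via R2 from parent(e,c), red(c,f)
round 1: derive path(e,g) via R2 from parent(e,i), red(i,g)
round 1: derive path(f,j) via R2 from parent(f,g), red(g,j)
round 1: derive path(g,c) via R2 from parent(g,e), red(e,c)
round 1: derive path(g,i) via R2 from parent(g,e), red(e,i)
round 1: derive path(j,c) via R2 from parent(j,b), red(b,c)
round 1: derive path(j,i) via R2 from parent(j,e), red(e,i)
round 2: derive path(b,b) via R1 from path(b,j), parent(j,b)
round 2: derive path(b,e) via R1 from path(b,g), parent(g,e)
round 2: derive path(b,f) via R1 from path(b,g), parent(g,f)
round 2: derive path(e,j) via R1 from path(e,g), parent(g,j)
round 2: derive path(f,b) via R1 from path(f,j), parent(j,b)
round 2: derive path(f,e) via R1 from path(f,g), parent(g,e)
round 2: derive path(f,f) via R1 from path(f,g), parent(g,f)
round 2: derive path(g,b) via R1 from path(g,e), parent(e,b)
round 2: derive path(i,g) via R1 from path(i,f), parent(f,g)
round 2: derive path(j,f) via R1 from path(j,i), parent(i,f)
round 2: derive path(j,g) via R1 from path(j,b), parent(b,g)
round 3: derive path(b,c) via R1 from path(b,e), parent(e,c)
round 3: derive path(b,i) via R1 from path(b,e), parent(e,i)
round 3: derive path(f,c) via R1 from path(f,e), parent(e,c)
round 3: derive path(f,i) via R1 from path(f,e), parent(e,i)
round 3: derive path(i,e) via R1 from path(i,g), parent(g,e)
round 3: derive path(i,j) via R1 from path(i,g), parent(g,j)
round 3: derive path(j,j) via R1 from path(j,g), parent(g,j)
round 4: derive path(i,b) via R1 from path(i,e), parent(e,b)
round 4: derive path(i,c) via R1 from path(i,e), parent(e,c)
round 4: derive path(i,i) via R1 from path(i,e), parent(e,i)

no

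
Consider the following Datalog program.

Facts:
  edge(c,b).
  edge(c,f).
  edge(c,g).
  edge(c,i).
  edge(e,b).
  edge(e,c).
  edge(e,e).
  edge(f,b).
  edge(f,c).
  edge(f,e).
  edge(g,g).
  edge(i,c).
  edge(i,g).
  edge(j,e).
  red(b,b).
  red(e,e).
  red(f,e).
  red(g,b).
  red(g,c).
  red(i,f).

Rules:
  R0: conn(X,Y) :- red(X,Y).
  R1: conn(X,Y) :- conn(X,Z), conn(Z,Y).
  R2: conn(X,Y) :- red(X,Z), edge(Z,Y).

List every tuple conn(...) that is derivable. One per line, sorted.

round 1: derive conn(b,b) via R0 from red(b,b)
round 1: derive conn(e,e) via R0 from red(e,e)
round 1: derive conn(f,e) via R0 from red(f,e)
round 1: derive conn(g,b) via R0 from red(g,b)
round 1: derive conn(g,c) via R0 from red(g,c)
round 1: derive conn(i,f) via R0 from red(i,f)
round 1: derive conn(e,b) via R2 from red(e,e), edge(e,b)
round 1: derive conn(e,c) via R2 from red(e,e), edge(e,c)
round 1: derive conn(f,b) via R2 from red(f,e), edge(e,b)
round 1: derive conn(f,c) via R2 from red(f,e), edge(e,c)
round 1: derive conn(g,f) via R2 from red(g,c), edge(c,f)
round 1: derive conn(g,g) via R2 from red(g,c), edge(c,g)
round 1: derive conn(g,i) via R2 from red(g,c), edge(c,i)
round 1: derive conn(i,b) via R2 from red(i,f), edge(f,b)
round 1: derive conn(i,c) via R2 from red(i,f), edge(f,c)
round 1: derive conn(i,e) via R2 from red(i,f), edge(f,e)
round 2: derive conn(g,e) via R1 from conn(g,f), conn(f,e)

conn(b,b)
conn(e,b)
conn(e,c)
conn(e,e)
conn(f,b)
conn(f,c)
conn(f,e)
conn(g,b)
conn(g,c)
conn(g,e)
conn(g,f)
conn(g,g)
conn(g,i)
conn(i,b)
conn(i,c)
conn(i,e)
conn(i,f)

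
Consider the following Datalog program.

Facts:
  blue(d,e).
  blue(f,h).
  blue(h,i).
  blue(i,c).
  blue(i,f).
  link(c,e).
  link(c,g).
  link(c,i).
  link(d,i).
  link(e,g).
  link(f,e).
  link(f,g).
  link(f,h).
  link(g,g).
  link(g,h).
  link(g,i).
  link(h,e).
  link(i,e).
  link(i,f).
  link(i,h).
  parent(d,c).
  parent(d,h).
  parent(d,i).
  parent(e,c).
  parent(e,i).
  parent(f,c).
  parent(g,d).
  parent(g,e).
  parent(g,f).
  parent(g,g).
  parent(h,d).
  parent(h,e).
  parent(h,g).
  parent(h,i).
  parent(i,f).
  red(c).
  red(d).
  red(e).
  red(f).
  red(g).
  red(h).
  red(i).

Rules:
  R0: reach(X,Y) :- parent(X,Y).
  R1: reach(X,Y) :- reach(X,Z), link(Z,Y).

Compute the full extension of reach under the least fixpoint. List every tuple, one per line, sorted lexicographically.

round 1: derive reach(d,c) via R0 from parent(d,c)
round 1: derive reach(d,h) via R0 from parent(d,h)
round 1: derive reach(d,i) via R0 from parent(d,i)
round 1: derive reach(e,c) via R0 from parent(e,c)
round 1: derive reach(e,i) via R0 from parent(e,i)
round 1: derive reach(f,c) via R0 from parent(f,c)
round 1: derive reach(g,d) via R0 from parent(g,d)
round 1: derive reach(g,e) via R0 from parent(g,e)
round 1: derive reach(g,f) via R0 from parent(g,f)
round 1: derive reach(g,g) via R0 from parent(g,g)
round 1: derive reach(h,d) via R0 from parent(h,d)
round 1: derive reach(h,e) via R0 from parent(h,e)
round 1: derive reach(h,g) via R0 from parent(h,g)
round 1: derive reach(h,i) via R0 from parent(h,i)
round 1: derive reach(i,f) via R0 from parent(i,f)
round 2: derive reach(d,e) via R1 from reach(d,c), link(c,e)
round 2: derive reach(d,f) via R1 from reach(d,i), link(i,f)
round 2: derive reach(d,g) via R1 from reach(d,c), link(c,g)
round 2: derive reach(e,e) via R1 from reach(e,c), link(c,e)
round 2: derive reach(e,f) via R1 from reach(e,i), link(i,f)
round 2: derive reach(e,g) via R1 from reach(e,c), link(c,g)
round 2: derive reach(e,h) via R1 from reach(e,i), link(i,h)
round 2: derive reach(f,e) via R1 from reach(f,c), link(c,e)
round 2: derive reach(f,g) via R1 from reach(f,c), link(c,g)
round 2: derive reach(f,i) via R1 from reach(f,c), link(c,i)
round 2: derive reach(g,h) via R1 from reach(g,f), link(f,h)
round 2: derive reach(g,i) via R1 from reach(g,d), link(d,i)
round 2: derive reach(h,f) via R1 from reach(h,i), link(i,f)
round 2: derive reach(h,h) via R1 from reach(h,g), link(g,h)
round 2: derive reach(i,e) via R1 from reach(i,f), link(f,e)
round 2: derive reach(i,g) via R1 from reach(i,f), link(f,g)
round 2: derive reach(i,h) via R1 from reach(i,f), link(f,h)
round 3: derive reach(f,f) via R1 from reach(f,i), link(i,f)
round 3: derive reach(f,h) via R1 from reach(f,g), link(g,h)
round 3: derive reach(i,i) via R1 from reach(i,g), link(g,i)

reach(d,c)
reach(d,e)
reach(d,f)
reach(d,g)
reach(d,h)
reach(d,i)
reach(e,c)
reach(e,e)
reach(e,f)
reach(e,g)
reach(e,h)
reach(e,i)
reach(f,c)
reach(f,e)
reach(f,f)
reach(f,g)
reach(f,h)
reach(f,i)
reach(g,d)
reach(g,e)
reach(g,f)
reach(g,g)
reach(g,h)
reach(g,i)
reach(h,d)
reach(h,e)
reach(h,f)
reach(h,g)
reach(h,h)
reach(h,i)
reach(i,e)
reach(i,f)
reach(i,g)
reach(i,h)
reach(i,i)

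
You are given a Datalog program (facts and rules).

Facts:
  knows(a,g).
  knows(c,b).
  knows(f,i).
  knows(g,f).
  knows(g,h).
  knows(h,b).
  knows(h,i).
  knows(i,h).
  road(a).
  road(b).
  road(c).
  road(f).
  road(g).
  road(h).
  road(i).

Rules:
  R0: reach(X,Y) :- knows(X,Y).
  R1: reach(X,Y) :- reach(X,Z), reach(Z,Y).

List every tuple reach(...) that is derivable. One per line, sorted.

reach(a,b)
reach(a,f)
reach(a,g)
reach(a,h)
reach(a,i)
reach(c,b)
reach(f,b)
reach(f,h)
reach(f,i)
reach(g,b)
reach(g,f)
reach(g,h)
reach(g,i)
reach(h,b)
reach(h,h)
reach(h,i)
reach(i,b)
reach(i,h)
reach(i,i)

round 1: derive reach(a,g) via R0 from knows(a,g)
round 1: derive reach(c,b) via R0 from knows(c,b)
round 1: derive reach(f,i) via R0 from knows(f,i)
round 1: derive reach(g,f) via R0 from knows(g,f)
round 1: derive reach(g,h) via R0 from knows(g,h)
round 1: derive reach(h,b) via R0 from knows(h,b)
round 1: derive reach(h,i) via R0 from knows(h,i)
round 1: derive reach(i,h) via R0 from knows(i,h)
round 2: derive reach(a,f) via R1 from reach(a,g), reach(g,f)
round 2: derive reach(a,h) via R1 from reach(a,g), reach(g,h)
round 2: derive reach(f,h) via R1 from reach(f,i), reach(i,h)
round 2: derive reach(g,b) via R1 from reach(g,h), reach(h,b)
round 2: derive reach(g,i) via R1 from reach(g,f), reach(f,i)
round 2: derive reach(h,h) via R1 from reach(h,i), reach(i,h)
round 2: derive reach(i,b) via R1 from reach(i,h), reach(h,b)
round 2: derive reach(i,i) via R1 from reach(i,h), reach(h,i)
round 3: derive reach(a,b) via R1 from reach(a,g), reach(g,b)
round 3: derive reach(a,i) via R1 from reach(a,f), reach(f,i)
round 3: derive reach(f,b) via R1 from reach(f,h), reach(h,b)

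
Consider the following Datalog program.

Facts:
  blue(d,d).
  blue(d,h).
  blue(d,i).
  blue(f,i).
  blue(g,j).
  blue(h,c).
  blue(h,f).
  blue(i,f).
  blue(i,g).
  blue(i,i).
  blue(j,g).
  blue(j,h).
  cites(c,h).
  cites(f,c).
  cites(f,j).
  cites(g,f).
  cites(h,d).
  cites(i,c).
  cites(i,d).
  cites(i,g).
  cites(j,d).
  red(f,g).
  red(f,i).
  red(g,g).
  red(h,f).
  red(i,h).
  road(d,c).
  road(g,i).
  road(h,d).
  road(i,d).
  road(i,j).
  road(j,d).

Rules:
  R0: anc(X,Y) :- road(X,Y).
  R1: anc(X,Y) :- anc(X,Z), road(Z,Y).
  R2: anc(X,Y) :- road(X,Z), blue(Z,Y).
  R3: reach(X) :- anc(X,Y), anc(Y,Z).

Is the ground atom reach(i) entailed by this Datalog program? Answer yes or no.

yes

round 1: derive anc(d,c) via R0 from road(d,c)
round 1: derive anc(g,i) via R0 from road(g,i)
round 1: derive anc(h,d) via R0 from road(h,d)
round 1: derive anc(i,d) via R0 from road(i,d)
round 1: derive anc(i,j) via R0 from road(i,j)
round 1: derive anc(j,d) via R0 from road(j,d)
round 1: derive anc(g,f) via R2 from road(g,i), blue(i,f)
round 1: derive anc(g,g) via R2 from road(g,i), blue(i,g)
round 1: derive anc(h,h) via R2 from road(h,d), blue(d,h)
round 1: derive anc(h,i) via R2 from road(h,d), blue(d,i)
round 1: derive anc(i,g) via R2 from road(i,j), blue(j,g)
round 1: derive anc(i,h) via R2 from road(i,d), blue(d,h)
round 1: derive anc(i,i) via R2 from road(i,d), blue(d,i)
round 1: derive anc(j,h) via R2 from road(j,d), blue(d,h)
round 1: derive anc(j,i) via R2 from road(j,d), blue(d,i)
round 2: derive anc(g,d) via R1 from anc(g,i), road(i,d)
round 2: derive anc(g,j) via R1 from anc(g,i), road(i,j)
round 2: derive anc(h,c) via R1 from anc(h,d), road(d,c)
round 2: derive anc(h,j) via R1 from anc(h,i), road(i,j)
round 2: derive anc(i,c) via R1 from anc(i,d), road(d,c)
round 2: derive anc(j,c) via R1 from anc(j,d), road(d,c)
round 2: derive anc(j,j) via R1 from anc(j,i), road(i,j)
round 2: derive reach(g) via R3 from anc(g,g), anc(g,f)
round 2: derive reach(h) via R3 from anc(h,d), anc(d,c)
round 2: derive reach(i) via R3 from anc(i,d), anc(d,c)
round 2: derive reach(j) via R3 from anc(j,d), anc(d,c)
round 3: derive anc(g,c) via R1 from anc(g,d), road(d,c)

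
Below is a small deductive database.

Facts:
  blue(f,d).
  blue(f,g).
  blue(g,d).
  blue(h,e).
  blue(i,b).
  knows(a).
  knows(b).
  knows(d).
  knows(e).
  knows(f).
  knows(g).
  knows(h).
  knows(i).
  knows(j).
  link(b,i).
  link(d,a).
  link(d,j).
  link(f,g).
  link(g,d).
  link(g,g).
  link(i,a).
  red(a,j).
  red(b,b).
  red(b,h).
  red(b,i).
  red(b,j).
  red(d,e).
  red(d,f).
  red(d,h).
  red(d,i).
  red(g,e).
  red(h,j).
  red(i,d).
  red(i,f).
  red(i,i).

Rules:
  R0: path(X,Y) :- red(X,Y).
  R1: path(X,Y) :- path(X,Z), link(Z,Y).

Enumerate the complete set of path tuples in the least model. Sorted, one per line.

path(a,j)
path(b,a)
path(b,b)
path(b,h)
path(b,i)
path(b,j)
path(d,a)
path(d,d)
path(d,e)
path(d,f)
path(d,g)
path(d,h)
path(d,i)
path(d,j)
path(g,e)
path(h,j)
path(i,a)
path(i,d)
path(i,f)
path(i,g)
path(i,i)
path(i,j)

round 1: derive path(a,j) via R0 from red(a,j)
round 1: derive path(b,b) via R0 from red(b,b)
round 1: derive path(b,h) via R0 from red(b,h)
round 1: derive path(b,i) via R0 from red(b,i)
round 1: derive path(b,j) via R0 from red(b,j)
round 1: derive path(d,e) via R0 from red(d,e)
round 1: derive path(d,f) via R0 from red(d,f)
round 1: derive path(d,h) via R0 from red(d,h)
round 1: derive path(d,i) via R0 from red(d,i)
round 1: derive path(g,e) via R0 from red(g,e)
round 1: derive path(h,j) via R0 from red(h,j)
round 1: derive path(i,d) via R0 from red(i,d)
round 1: derive path(i,f) via R0 from red(i,f)
round 1: derive path(i,i) via R0 from red(i,i)
round 2: derive path(b,a) via R1 from path(b,i), link(i,a)
round 2: derive path(d,a) via R1 from path(d,i), link(i,a)
round 2: derive path(d,g) via R1 from path(d,f), link(f,g)
round 2: derive path(i,a) via R1 from path(i,d), link(d,a)
round 2: derive path(i,g) via R1 from path(i,f), link(f,g)
round 2: derive path(i,j) via R1 from path(i,d), link(d,j)
round 3: derive path(d,d) via R1 from path(d,g), link(g,d)
round 4: derive path(d,j) via R1 from path(d,d), link(d,j)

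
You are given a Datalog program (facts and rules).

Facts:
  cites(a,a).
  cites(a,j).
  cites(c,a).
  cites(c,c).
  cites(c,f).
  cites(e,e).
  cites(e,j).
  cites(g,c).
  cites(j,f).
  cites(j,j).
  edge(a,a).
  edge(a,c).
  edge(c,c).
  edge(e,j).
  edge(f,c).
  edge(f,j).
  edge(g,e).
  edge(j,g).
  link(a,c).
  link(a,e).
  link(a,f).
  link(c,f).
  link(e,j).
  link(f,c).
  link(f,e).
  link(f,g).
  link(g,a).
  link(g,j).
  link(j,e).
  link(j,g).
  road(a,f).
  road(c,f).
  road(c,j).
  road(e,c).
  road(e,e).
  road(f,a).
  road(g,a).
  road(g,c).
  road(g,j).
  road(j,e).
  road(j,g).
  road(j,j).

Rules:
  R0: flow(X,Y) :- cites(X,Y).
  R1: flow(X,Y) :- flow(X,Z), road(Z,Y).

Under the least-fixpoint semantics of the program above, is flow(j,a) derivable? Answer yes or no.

yes

round 1: derive flow(a,a) via R0 from cites(a,a)
round 1: derive flow(a,j) via R0 from cites(a,j)
round 1: derive flow(c,a) via R0 from cites(c,a)
round 1: derive flow(c,c) via R0 from cites(c,c)
round 1: derive flow(c,f) via R0 from cites(c,f)
round 1: derive flow(e,e) via R0 from cites(e,e)
round 1: derive flow(e,j) via R0 from cites(e,j)
round 1: derive flow(g,c) via R0 from cites(g,c)
round 1: derive flow(j,f) via R0 from cites(j,f)
round 1: derive flow(j,j) via R0 from cites(j,j)
round 2: derive flow(a,e) via R1 from flow(a,j), road(j,e)
round 2: derive flow(a,f) via R1 from flow(a,a), road(a,f)
round 2: derive flow(a,g) via R1 from flow(a,j), road(j,g)
round 2: derive flow(c,j) via R1 from flow(c,c), road(c,j)
round 2: derive flow(e,c) via R1 from flow(e,e), road(e,c)
round 2: derive flow(e,g) via R1 from flow(e,j), road(j,g)
round 2: derive flow(g,f) via R1 from flow(g,c), road(c,f)
round 2: derive flow(g,j) via R1 from flow(g,c), road(c,j)
round 2: derive flow(j,a) via R1 from flow(j,f), road(f,a)
round 2: derive flow(j,e) via R1 from flow(j,j), road(j,e)
round 2: derive flow(j,g) via R1 from flow(j,j), road(j,g)
round 3: derive flow(a,c) via R1 from flow(a,e), road(e,c)
round 3: derive flow(c,e) via R1 from flow(c,j), road(j,e)
round 3: derive flow(c,g) via R1 from flow(c,j), road(j,g)
round 3: derive flow(e,a) via R1 from flow(e,g), road(g,a)
round 3: derive flow(e,f) via R1 from flow(e,c), road(c,f)
round 3: derive flow(g,a) via R1 from flow(g,f), road(f,a)
round 3: derive flow(g,e) via R1 from flow(g,j), road(j,e)
round 3: derive flow(g,g) via R1 from flow(g,j), road(j,g)
round 3: derive flow(j,c) via R1 from flow(j,e), road(e,c)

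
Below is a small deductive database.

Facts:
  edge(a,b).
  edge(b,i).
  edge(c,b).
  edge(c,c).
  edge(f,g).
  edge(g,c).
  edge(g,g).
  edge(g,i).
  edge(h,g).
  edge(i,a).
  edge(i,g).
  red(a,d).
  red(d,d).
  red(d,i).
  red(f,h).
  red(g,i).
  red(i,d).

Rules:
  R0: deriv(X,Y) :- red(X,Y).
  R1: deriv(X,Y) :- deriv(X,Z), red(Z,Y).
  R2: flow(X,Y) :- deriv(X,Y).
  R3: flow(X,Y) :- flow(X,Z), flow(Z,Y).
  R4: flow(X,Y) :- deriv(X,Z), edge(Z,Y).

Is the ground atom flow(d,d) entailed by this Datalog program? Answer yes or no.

round 1: derive deriv(a,d) via R0 from red(a,d)
round 1: derive deriv(d,d) via R0 from red(d,d)
round 1: derive deriv(d,i) via R0 from red(d,i)
round 1: derive deriv(f,h) via R0 from red(f,h)
round 1: derive deriv(g,i) via R0 from red(g,i)
round 1: derive deriv(i,d) via R0 from red(i,d)
round 2: derive deriv(a,i) via R1 from deriv(a,d), red(d,i)
round 2: derive deriv(g,d) via R1 from deriv(g,i), red(i,d)
round 2: derive deriv(i,i) via R1 from deriv(i,d), red(d,i)
round 2: derive flow(a,d) via R2 from deriv(a,d)
round 2: derive flow(d,d) via R2 from deriv(d,d)
round 2: derive flow(d,i) via R2 from deriv(d,i)
round 2: derive flow(f,h) via R2 from deriv(f,h)
round 2: derive flow(g,i) via R2 from deriv(g,i)
round 2: derive flow(i,d) via R2 from deriv(i,d)
round 2: derive flow(d,a) via R4 from deriv(d,i), edge(i,a)
round 2: derive flow(d,g) via R4 from deriv(d,i), edge(i,g)
round 2: derive flow(f,g) via R4 from deriv(f,h), edge(h,g)
round 2: derive flow(g,a) via R4 from deriv(g,i), edge(i,a)
round 2: derive flow(g,g) via R4 from deriv(g,i), edge(i,g)
round 3: derive flow(a,i) via R2 from deriv(a,i)
round 3: derive flow(g,d) via R2 from deriv(g,d)
round 3: derive flow(i,i) via R2 from deriv(i,i)
round 3: derive flow(a,a) via R3 from flow(a,d), flow(d,a)
round 3: derive flow(a,g) via R3 from flow(a,d), flow(d,g)
round 3: derive flow(f,a) via R3 from flow(f,g), flow(g,a)
round 3: derive flow(f,i) via R3 from flow(f,g), flow(g,i)
round 3: derive flow(i,a) via R3 from flow(i,d), flow(d,a)
round 3: derive flow(i,g) via R3 from flow(i,d), flow(d,g)
round 4: derive flow(f,d) via R3 from flow(f,a), flow(a,d)

yes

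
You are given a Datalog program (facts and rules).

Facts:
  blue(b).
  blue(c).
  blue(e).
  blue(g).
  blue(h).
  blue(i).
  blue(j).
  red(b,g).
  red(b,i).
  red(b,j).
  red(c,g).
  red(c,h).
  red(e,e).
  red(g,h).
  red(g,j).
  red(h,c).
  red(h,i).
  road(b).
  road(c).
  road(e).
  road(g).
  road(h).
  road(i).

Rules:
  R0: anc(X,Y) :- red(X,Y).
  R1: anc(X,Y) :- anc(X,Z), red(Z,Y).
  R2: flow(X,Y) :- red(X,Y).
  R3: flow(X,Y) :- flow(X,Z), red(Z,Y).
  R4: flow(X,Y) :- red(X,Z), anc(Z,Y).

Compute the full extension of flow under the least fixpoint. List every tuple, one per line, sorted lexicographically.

flow(b,c)
flow(b,g)
flow(b,h)
flow(b,i)
flow(b,j)
flow(c,c)
flow(c,g)
flow(c,h)
flow(c,i)
flow(c,j)
flow(e,e)
flow(g,c)
flow(g,g)
flow(g,h)
flow(g,i)
flow(g,j)
flow(h,c)
flow(h,g)
flow(h,h)
flow(h,i)
flow(h,j)

round 1: derive anc(b,g) via R0 from red(b,g)
round 1: derive anc(b,i) via R0 from red(b,i)
round 1: derive anc(b,j) via R0 from red(b,j)
round 1: derive anc(c,g) via R0 from red(c,g)
round 1: derive anc(c,h) via R0 from red(c,h)
round 1: derive anc(e,e) via R0 from red(e,e)
round 1: derive anc(g,h) via R0 from red(g,h)
round 1: derive anc(g,j) via R0 from red(g,j)
round 1: derive anc(h,c) via R0 from red(h,c)
round 1: derive anc(h,i) via R0 from red(h,i)
round 1: derive flow(b,g) via R2 from red(b,g)
round 1: derive flow(b,i) via R2 from red(b,i)
round 1: derive flow(b,j) via R2 from red(b,j)
round 1: derive flow(c,g) via R2 from red(c,g)
round 1: derive flow(c,h) via R2 from red(c,h)
round 1: derive flow(e,e) via R2 from red(e,e)
round 1: derive flow(g,h) via R2 from red(g,h)
round 1: derive flow(g,j) via R2 from red(g,j)
round 1: derive flow(h,c) via R2 from red(h,c)
round 1: derive flow(h,i) via R2 from red(h,i)
round 2: derive anc(b,h) via R1 from anc(b,g), red(g,h)
round 2: derive anc(c,c) via R1 from anc(c,h), red(h,c)
round 2: derive anc(c,i) via R1 from anc(c,h), red(h,i)
round 2: derive anc(c,j) via R1 from anc(c,g), red(g,j)
round 2: derive anc(g,c) via R1 from anc(g,h), red(h,c)
round 2: derive anc(g,i) via R1 from anc(g,h), red(h,i)
round 2: derive anc(h,g) via R1 from anc(h,c), red(c,g)
round 2: derive anc(h,h) via R1 from anc(h,c), red(c,h)
round 2: derive flow(b,h) via R3 from flow(b,g), red(g,h)
round 2: derive flow(c,c) via R3 from flow(c,h), red(h,c)
round 2: derive flow(c,i) via R3 from flow(c,h), red(h,i)
round 2: derive flow(c,j) via R3 from flow(c,g), red(g,j)
round 2: derive flow(g,c) via R3 from flow(g,h), red(h,c)
round 2: derive flow(g,i) via R3 from flow(g,h), red(h,i)
round 2: derive flow(h,g) via R3 from flow(h,c), red(c,g)
round 2: derive flow(h,h) via R3 from flow(h,c), red(c,h)
round 3: derive anc(b,c) via R1 from anc(b,h), red(h,c)
round 3: derive anc(g,g) via R1 from anc(g,c), red(c,g)
round 3: derive anc(h,j) via R1 from anc(h,g), red(g,j)
round 3: derive flow(b,c) via R3 from flow(b,h), red(h,c)
round 3: derive flow(g,g) via R3 from flow(g,c), red(c,g)
round 3: derive flow(h,j) via R3 from flow(h,g), red(g,j)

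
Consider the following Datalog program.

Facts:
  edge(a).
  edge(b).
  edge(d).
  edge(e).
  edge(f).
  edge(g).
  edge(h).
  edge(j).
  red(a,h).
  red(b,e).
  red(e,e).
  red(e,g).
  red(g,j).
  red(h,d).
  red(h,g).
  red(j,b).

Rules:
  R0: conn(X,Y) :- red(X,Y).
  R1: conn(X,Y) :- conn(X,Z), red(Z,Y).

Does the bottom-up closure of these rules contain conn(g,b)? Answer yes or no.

yes

round 1: derive conn(a,h) via R0 from red(a,h)
round 1: derive conn(b,e) via R0 from red(b,e)
round 1: derive conn(e,e) via R0 from red(e,e)
round 1: derive conn(e,g) via R0 from red(e,g)
round 1: derive conn(g,j) via R0 from red(g,j)
round 1: derive conn(h,d) via R0 from red(h,d)
round 1: derive conn(h,g) via R0 from red(h,g)
round 1: derive conn(j,b) via R0 from red(j,b)
round 2: derive conn(a,d) via R1 from conn(a,h), red(h,d)
round 2: derive conn(a,g) via R1 from conn(a,h), red(h,g)
round 2: derive conn(b,g) via R1 from conn(b,e), red(e,g)
round 2: derive conn(e,j) via R1 from conn(e,g), red(g,j)
round 2: derive conn(g,b) via R1 from conn(g,j), red(j,b)
round 2: derive conn(h,j) via R1 from conn(h,g), red(g,j)
round 2: derive conn(j,e) via R1 from conn(j,b), red(b,e)
round 3: derive conn(a,j) via R1 from conn(a,g), red(g,j)
round 3: derive conn(b,j) via R1 from conn(b,g), red(g,j)
round 3: derive conn(e,b) via R1 from conn(e,j), red(j,b)
round 3: derive conn(g,e) via R1 from conn(g,b), red(b,e)
round 3: derive conn(h,b) via R1 from conn(h,j), red(j,b)
round 3: derive conn(j,g) via R1 from conn(j,e), red(e,g)
round 4: derive conn(a,b) via R1 from conn(a,j), red(j,b)
round 4: derive conn(b,b) via R1 from conn(b,j), red(j,b)
round 4: derive conn(g,g) via R1 from conn(g,e), red(e,g)
round 4: derive conn(h,e) via R1 from conn(h,b), red(b,e)
round 4: derive conn(j,j) via R1 from conn(j,g), red(g,j)
round 5: derive conn(a,e) via R1 from conn(a,b), red(b,e)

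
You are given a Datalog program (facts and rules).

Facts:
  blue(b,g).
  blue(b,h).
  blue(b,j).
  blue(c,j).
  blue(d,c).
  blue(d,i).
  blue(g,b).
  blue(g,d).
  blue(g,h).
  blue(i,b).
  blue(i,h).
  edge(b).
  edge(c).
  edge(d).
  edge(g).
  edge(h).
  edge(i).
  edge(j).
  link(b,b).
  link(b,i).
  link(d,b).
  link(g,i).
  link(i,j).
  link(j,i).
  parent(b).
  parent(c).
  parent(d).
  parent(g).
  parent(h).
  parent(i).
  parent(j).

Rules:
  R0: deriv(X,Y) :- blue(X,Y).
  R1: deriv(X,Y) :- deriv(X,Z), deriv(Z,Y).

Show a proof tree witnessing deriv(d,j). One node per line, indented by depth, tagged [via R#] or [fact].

round 1: derive deriv(b,g) via R0 from blue(b,g)
round 1: derive deriv(b,h) via R0 from blue(b,h)
round 1: derive deriv(b,j) via R0 from blue(b,j)
round 1: derive deriv(c,j) via R0 from blue(c,j)
round 1: derive deriv(d,c) via R0 from blue(d,c)
round 1: derive deriv(d,i) via R0 from blue(d,i)
round 1: derive deriv(g,b) via R0 from blue(g,b)
round 1: derive deriv(g,d) via R0 from blue(g,d)
round 1: derive deriv(g,h) via R0 from blue(g,h)
round 1: derive deriv(i,b) via R0 from blue(i,b)
round 1: derive deriv(i,h) via R0 from blue(i,h)
round 2: derive deriv(b,b) via R1 from deriv(b,g), deriv(g,b)
round 2: derive deriv(b,d) via R1 from deriv(b,g), deriv(g,d)
round 2: derive deriv(d,b) via R1 from deriv(d,i), deriv(i,b)
round 2: derive deriv(d,h) via R1 from deriv(d,i), deriv(i,h)
round 2: derive deriv(d,j) via R1 from deriv(d,c), deriv(c,j)
round 2: derive deriv(g,c) via R1 from deriv(g,d), deriv(d,c)
round 2: derive deriv(g,g) via R1 from deriv(g,b), deriv(b,g)
round 2: derive deriv(g,i) via R1 from deriv(g,d), deriv(d,i)
round 2: derive deriv(g,j) via R1 from deriv(g,b), deriv(b,j)
round 2: derive deriv(i,g) via R1 from deriv(i,b), deriv(b,g)
round 2: derive deriv(i,j) via R1 from deriv(i,b), deriv(b,j)
round 3: derive deriv(b,c) via R1 from deriv(b,d), deriv(d,c)
round 3: derive deriv(b,i) via R1 from deriv(b,d), deriv(d,i)
round 3: derive deriv(d,d) via R1 from deriv(d,b), deriv(b,d)
round 3: derive deriv(d,g) via R1 from deriv(d,b), deriv(b,g)
round 3: derive deriv(i,c) via R1 from deriv(i,g), deriv(g,c)
round 3: derive deriv(i,d) via R1 from deriv(i,b), deriv(b,d)
round 3: derive deriv(i,i) via R1 from deriv(i,g), deriv(g,i)

deriv(d,j)  [via R1]
  deriv(d,c)  [via R0]
    blue(d,c)  [fact]
  deriv(c,j)  [via R0]
    blue(c,j)  [fact]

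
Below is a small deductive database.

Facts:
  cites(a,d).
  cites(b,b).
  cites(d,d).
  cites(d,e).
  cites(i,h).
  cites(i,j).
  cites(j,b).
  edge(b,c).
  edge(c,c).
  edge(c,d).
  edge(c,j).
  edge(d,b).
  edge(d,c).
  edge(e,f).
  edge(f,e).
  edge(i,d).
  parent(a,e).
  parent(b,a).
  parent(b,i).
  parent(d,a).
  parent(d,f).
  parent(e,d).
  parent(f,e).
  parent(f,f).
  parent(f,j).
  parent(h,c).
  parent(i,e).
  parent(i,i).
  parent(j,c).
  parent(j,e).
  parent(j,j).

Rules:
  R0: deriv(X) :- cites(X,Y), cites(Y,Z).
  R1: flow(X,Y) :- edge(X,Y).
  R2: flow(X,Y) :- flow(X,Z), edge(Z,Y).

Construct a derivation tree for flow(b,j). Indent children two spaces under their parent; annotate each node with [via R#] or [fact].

round 1: derive flow(b,c) via R1 from edge(b,c)
round 1: derive flow(c,c) via R1 from edge(c,c)
round 1: derive flow(c,d) via R1 from edge(c,d)
round 1: derive flow(c,j) via R1 from edge(c,j)
round 1: derive flow(d,b) via R1 from edge(d,b)
round 1: derive flow(d,c) via R1 from edge(d,c)
round 1: derive flow(e,f) via R1 from edge(e,f)
round 1: derive flow(f,e) via R1 from edge(f,e)
round 1: derive flow(i,d) via R1 from edge(i,d)
round 2: derive flow(b,d) via R2 from flow(b,c), edge(c,d)
round 2: derive flow(b,j) via R2 from flow(b,c), edge(c,j)
round 2: derive flow(c,b) via R2 from flow(c,d), edge(d,b)
round 2: derive flow(d,d) via R2 from flow(d,c), edge(c,d)
round 2: derive flow(d,j) via R2 from flow(d,c), edge(c,j)
round 2: derive flow(e,e) via R2 from flow(e,f), edge(f,e)
round 2: derive flow(f,f) via R2 from flow(f,e), edge(e,f)
round 2: derive flow(i,b) via R2 from flow(i,d), edge(d,b)
round 2: derive flow(i,c) via R2 from flow(i,d), edge(d,c)
round 3: derive flow(b,b) via R2 from flow(b,d), edge(d,b)
round 3: derive flow(i,j) via R2 from flow(i,c), edge(c,j)

flow(b,j)  [via R2]
  flow(b,c)  [via R1]
    edge(b,c)  [fact]
  edge(c,j)  [fact]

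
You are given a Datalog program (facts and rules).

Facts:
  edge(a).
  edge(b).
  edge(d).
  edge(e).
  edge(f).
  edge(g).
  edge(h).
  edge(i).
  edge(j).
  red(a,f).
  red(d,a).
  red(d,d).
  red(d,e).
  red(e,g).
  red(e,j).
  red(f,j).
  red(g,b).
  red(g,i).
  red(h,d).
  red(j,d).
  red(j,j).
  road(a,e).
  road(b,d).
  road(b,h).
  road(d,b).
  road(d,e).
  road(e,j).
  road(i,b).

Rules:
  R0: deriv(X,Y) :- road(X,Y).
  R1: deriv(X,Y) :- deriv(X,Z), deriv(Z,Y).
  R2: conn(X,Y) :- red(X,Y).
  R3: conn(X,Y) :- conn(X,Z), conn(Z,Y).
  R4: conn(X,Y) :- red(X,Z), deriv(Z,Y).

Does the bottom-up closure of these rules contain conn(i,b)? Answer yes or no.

round 1: derive deriv(a,e) via R0 from road(a,e)
round 1: derive deriv(b,d) via R0 from road(b,d)
round 1: derive deriv(b,h) via R0 from road(b,h)
round 1: derive deriv(d,b) via R0 from road(d,b)
round 1: derive deriv(d,e) via R0 from road(d,e)
round 1: derive deriv(e,j) via R0 from road(e,j)
round 1: derive deriv(i,b) via R0 from road(i,b)
round 1: derive conn(a,f) via R2 from red(a,f)
round 1: derive conn(d,a) via R2 from red(d,a)
round 1: derive conn(d,d) via R2 from red(d,d)
round 1: derive conn(d,e) via R2 from red(d,e)
round 1: derive conn(e,g) via R2 from red(e,g)
round 1: derive conn(e,j) via R2 from red(e,j)
round 1: derive conn(f,j) via R2 from red(f,j)
round 1: derive conn(g,b) via R2 from red(g,b)
round 1: derive conn(g,i) via R2 from red(g,i)
round 1: derive conn(h,d) via R2 from red(h,d)
round 1: derive conn(j,d) via R2 from red(j,d)
round 1: derive conn(j,j) via R2 from red(j,j)
round 2: derive deriv(a,j) via R1 from deriv(a,e), deriv(e,j)
round 2: derive deriv(b,b) via R1 from deriv(b,d), deriv(d,b)
round 2: derive deriv(b,e) via R1 from deriv(b,d), deriv(d,e)
round 2: derive deriv(d,d) via R1 from deriv(d,b), deriv(b,d)
round 2: derive deriv(d,h) via R1 from deriv(d,b), deriv(b,h)
round 2: derive deriv(d,j) via R1 from deriv(d,e), deriv(e,j)
round 2: derive deriv(i,d) via R1 from deriv(i,b), deriv(b,d)
round 2: derive deriv(i,h) via R1 from deriv(i,b), deriv(b,h)
round 2: derive conn(a,j) via R3 from conn(a,f), conn(f,j)
round 2: derive conn(d,f) via R3 from conn(d,a), conn(a,f)
round 2: derive conn(d,g) via R3 from conn(d,e), conn(e,g)
round 2: derive conn(d,j) via R3 from conn(d,e), conn(e,j)
round 2: derive conn(e,b) via R3 from conn(e,g), conn(g,b)
round 2: derive conn(e,d) via R3 from conn(e,j), conn(j,d)
round 2: derive conn(e,i) via R3 from conn(e,g), conn(g,i)
round 2: derive conn(f,d) via R3 from conn(f,j), conn(j,d)
round 2: derive conn(h,a) via R3 from conn(h,d), conn(d,a)
round 2: derive conn(h,e) via R3 from conn(h,d), conn(d,e)
round 2: derive conn(j,a) via R3 from conn(j,d), conn(d,a)
round 2: derive conn(j,e) via R3 from conn(j,d), conn(d,e)
round 2: derive conn(d,b) via R4 from red(d,d), deriv(d,b)
round 2: derive conn(g,d) via R4 from red(g,b), deriv(b,d)
round 2: derive conn(g,h) via R4 from red(g,b), deriv(b,h)
round 2: derive conn(h,b) via R4 from red(h,d), deriv(d,b)
round 2: derive conn(j,b) via R4 from red(j,d), deriv(d,b)
round 3: derive deriv(b,j) via R1 from deriv(b,d), deriv(d,j)
round 3: derive deriv(i,e) via R1 from deriv(i,b), deriv(b,e)
round 3: derive deriv(i,j) via R1 from deriv(i,d), deriv(d,j)
round 3: derive conn(a,a) via R3 from conn(a,j), conn(j,a)
round 3: derive conn(a,b) via R3 from conn(a,j), conn(j,b)
round 3: derive conn(a,d) via R3 from conn(a,f), conn(f,d)
round 3: derive conn(a,e) via R3 from conn(a,j), conn(j,e)
round 3: derive conn(d,h) via R3 from conn(d,g), conn(g,h)
round 3: derive conn(d,i) via R3 from conn(d,e), conn(e,i)
round 3: derive conn(e,a) via R3 from conn(e,d), conn(d,a)
round 3: derive conn(e,e) via R3 from conn(e,d), conn(d,e)
round 3: derive conn(e,f) via R3 from conn(e,d), conn(d,f)
round 3: derive conn(e,h) via R3 from conn(e,g), conn(g,h)
round 3: derive conn(f,a) via R3 from conn(f,d), conn(d,a)
round 3: derive conn(f,b) via R3 from conn(f,d), conn(d,b)
round 3: derive conn(f,e) via R3 from conn(f,d), conn(d,e)
round 3: derive conn(f,f) via R3 from conn(f,d), conn(d,f)
round 3: derive conn(f,g) via R3 from conn(f,d), conn(d,g)
round 3: derive conn(g,a) via R3 from conn(g,d), conn(d,a)
round 3: derive conn(g,e) via R3 from conn(g,d), conn(d,e)
round 3: derive conn(g,f) via R3 from conn(g,d), conn(d,f)
round 3: derive conn(g,g) via R3 from conn(g,d), conn(d,g)
round 3: derive conn(g,j) via R3 from conn(g,d), conn(d,j)
round 3: derive conn(h,f) via R3 from conn(h,a), conn(a,f)
round 3: derive conn(h,g) via R3 from conn(h,d), conn(d,g)
round 3: derive conn(h,i) via R3 from conn(h,e), conn(e,i)
round 3: derive conn(h,j) via R3 from conn(h,a), conn(a,j)
round 3: derive conn(j,f) via R3 from conn(j,a), conn(a,f)
round 3: derive conn(j,g) via R3 from conn(j,d), conn(d,g)
round 3: derive conn(j,i) via R3 from conn(j,e), conn(e,i)
round 3: derive conn(h,h) via R4 from red(h,d), deriv(d,h)
round 3: derive conn(j,h) via R4 from red(j,d), deriv(d,h)
round 4: derive conn(a,g) via R3 from conn(a,d), conn(d,g)
round 4: derive conn(a,h) via R3 from conn(a,d), conn(d,h)
round 4: derive conn(a,i) via R3 from conn(a,d), conn(d,i)
round 4: derive conn(f,h) via R3 from conn(f,d), conn(d,h)
round 4: derive conn(f,i) via R3 from conn(f,d), conn(d,i)

no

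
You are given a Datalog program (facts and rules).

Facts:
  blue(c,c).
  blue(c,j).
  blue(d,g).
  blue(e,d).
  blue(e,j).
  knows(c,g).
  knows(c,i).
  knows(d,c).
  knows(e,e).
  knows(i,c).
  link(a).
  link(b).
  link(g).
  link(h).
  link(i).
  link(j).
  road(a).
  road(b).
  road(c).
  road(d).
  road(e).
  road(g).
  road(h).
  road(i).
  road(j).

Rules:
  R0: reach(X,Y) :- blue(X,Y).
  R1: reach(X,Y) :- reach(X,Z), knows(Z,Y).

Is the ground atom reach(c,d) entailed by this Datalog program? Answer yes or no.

no

round 1: derive reach(c,c) via R0 from blue(c,c)
round 1: derive reach(c,j) via R0 from blue(c,j)
round 1: derive reach(d,g) via R0 from blue(d,g)
round 1: derive reach(e,d) via R0 from blue(e,d)
round 1: derive reach(e,j) via R0 from blue(e,j)
round 2: derive reach(c,g) via R1 from reach(c,c), knows(c,g)
round 2: derive reach(c,i) via R1 from reach(c,c), knows(c,i)
round 2: derive reach(e,c) via R1 from reach(e,d), knows(d,c)
round 3: derive reach(e,g) via R1 from reach(e,c), knows(c,g)
round 3: derive reach(e,i) via R1 from reach(e,c), knows(c,i)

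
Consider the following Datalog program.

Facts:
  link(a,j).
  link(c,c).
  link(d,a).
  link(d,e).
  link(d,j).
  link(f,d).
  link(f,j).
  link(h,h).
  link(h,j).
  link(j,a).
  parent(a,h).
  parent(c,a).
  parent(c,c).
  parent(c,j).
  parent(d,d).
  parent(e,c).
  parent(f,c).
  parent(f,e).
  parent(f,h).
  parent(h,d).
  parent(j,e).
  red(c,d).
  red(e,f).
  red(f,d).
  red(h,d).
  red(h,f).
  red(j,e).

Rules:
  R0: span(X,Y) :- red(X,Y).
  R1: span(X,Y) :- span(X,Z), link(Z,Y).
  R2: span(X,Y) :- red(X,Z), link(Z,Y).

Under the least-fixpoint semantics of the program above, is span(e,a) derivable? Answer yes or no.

round 1: derive span(c,d) via R0 from red(c,d)
round 1: derive span(e,f) via R0 from red(e,f)
round 1: derive span(f,d) via R0 from red(f,d)
round 1: derive span(h,d) via R0 from red(h,d)
round 1: derive span(h,f) via R0 from red(h,f)
round 1: derive span(j,e) via R0 from red(j,e)
round 1: derive span(c,a) via R2 from red(c,d), link(d,a)
round 1: derive span(c,e) via R2 from red(c,d), link(d,e)
round 1: derive span(c,j) via R2 from red(c,d), link(d,j)
round 1: derive span(e,d) via R2 from red(e,f), link(f,d)
round 1: derive span(e,j) via R2 from red(e,f), link(f,j)
round 1: derive span(f,a) via R2 from red(f,d), link(d,a)
round 1: derive span(f,e) via R2 from red(f,d), link(d,e)
round 1: derive span(f,j) via R2 from red(f,d), link(d,j)
round 1: derive span(h,a) via R2 from red(h,d), link(d,a)
round 1: derive span(h,e) via R2 from red(h,d), link(d,e)
round 1: derive span(h,j) via R2 from red(h,d), link(d,j)
round 2: derive span(e,a) via R1 from span(e,d), link(d,a)
round 2: derive span(e,e) via R1 from span(e,d), link(d,e)

yes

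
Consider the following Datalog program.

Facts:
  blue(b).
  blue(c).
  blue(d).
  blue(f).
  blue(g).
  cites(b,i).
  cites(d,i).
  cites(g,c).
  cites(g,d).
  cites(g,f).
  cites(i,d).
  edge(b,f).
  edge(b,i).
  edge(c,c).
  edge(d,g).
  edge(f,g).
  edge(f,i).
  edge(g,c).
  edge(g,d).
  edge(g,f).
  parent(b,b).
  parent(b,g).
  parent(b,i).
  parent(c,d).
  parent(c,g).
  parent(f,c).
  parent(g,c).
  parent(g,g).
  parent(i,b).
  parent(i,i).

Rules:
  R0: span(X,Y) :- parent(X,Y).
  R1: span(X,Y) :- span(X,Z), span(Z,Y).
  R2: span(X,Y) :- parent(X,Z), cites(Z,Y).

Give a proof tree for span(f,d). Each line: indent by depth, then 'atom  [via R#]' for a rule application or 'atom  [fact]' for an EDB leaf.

span(f,d)  [via R1]
  span(f,c)  [via R0]
    parent(f,c)  [fact]
  span(c,d)  [via R0]
    parent(c,d)  [fact]

round 1: derive span(b,b) via R0 from parent(b,b)
round 1: derive span(b,g) via R0 from parent(b,g)
round 1: derive span(b,i) via R0 from parent(b,i)
round 1: derive span(c,d) via R0 from parent(c,d)
round 1: derive span(c,g) via R0 from parent(c,g)
round 1: derive span(f,c) via R0 from parent(f,c)
round 1: derive span(g,c) via R0 from parent(g,c)
round 1: derive span(g,g) via R0 from parent(g,g)
round 1: derive span(i,b) via R0 from parent(i,b)
round 1: derive span(i,i) via R0 from parent(i,i)
round 1: derive span(b,c) via R2 from parent(b,g), cites(g,c)
round 1: derive span(b,d) via R2 from parent(b,g), cites(g,d)
round 1: derive span(b,f) via R2 from parent(b,g), cites(g,f)
round 1: derive span(c,c) via R2 from parent(c,g), cites(g,c)
round 1: derive span(c,f) via R2 from parent(c,g), cites(g,f)
round 1: derive span(c,i) via R2 from parent(c,d), cites(d,i)
round 1: derive span(g,d) via R2 from parent(g,g), cites(g,d)
round 1: derive span(g,f) via R2 from parent(g,g), cites(g,f)
round 1: derive span(i,d) via R2 from parent(i,i), cites(i,d)
round 2: derive span(c,b) via R1 from span(c,i), span(i,b)
round 2: derive span(f,d) via R1 from span(f,c), span(c,d)
round 2: derive span(f,f) via R1 from span(f,c), span(c,f)
round 2: derive span(f,g) via R1 from span(f,c), span(c,g)
round 2: derive span(f,i) via R1 from span(f,c), span(c,i)
round 2: derive span(g,i) via R1 from span(g,c), span(c,i)
round 2: derive span(i,c) via R1 from span(i,b), span(b,c)
round 2: derive span(i,f) via R1 from span(i,b), span(b,f)
round 2: derive span(i,g) via R1 from span(i,b), span(b,g)
round 3: derive span(f,b) via R1 from span(f,c), span(c,b)
round 3: derive span(g,b) via R1 from span(g,c), span(c,b)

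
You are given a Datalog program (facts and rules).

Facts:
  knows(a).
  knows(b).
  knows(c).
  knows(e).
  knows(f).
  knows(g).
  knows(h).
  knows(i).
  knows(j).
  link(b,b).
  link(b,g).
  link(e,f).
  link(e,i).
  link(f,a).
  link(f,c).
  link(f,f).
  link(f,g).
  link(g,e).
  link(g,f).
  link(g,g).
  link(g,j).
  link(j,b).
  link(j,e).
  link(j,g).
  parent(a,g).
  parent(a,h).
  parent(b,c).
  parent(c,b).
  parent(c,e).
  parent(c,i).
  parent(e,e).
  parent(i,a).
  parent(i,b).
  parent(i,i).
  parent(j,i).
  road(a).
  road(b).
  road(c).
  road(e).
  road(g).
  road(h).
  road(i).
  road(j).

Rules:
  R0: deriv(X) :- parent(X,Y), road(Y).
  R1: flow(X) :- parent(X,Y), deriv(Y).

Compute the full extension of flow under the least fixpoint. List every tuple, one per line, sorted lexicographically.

flow(b)
flow(c)
flow(e)
flow(i)
flow(j)

round 1: derive deriv(a) via R0 from parent(a,g), road(g)
round 1: derive deriv(b) via R0 from parent(b,c), road(c)
round 1: derive deriv(c) via R0 from parent(c,b), road(b)
round 1: derive deriv(e) via R0 from parent(e,e), road(e)
round 1: derive deriv(i) via R0 from parent(i,a), road(a)
round 1: derive deriv(j) via R0 from parent(j,i), road(i)
round 2: derive flow(b) via R1 from parent(b,c), deriv(c)
round 2: derive flow(c) via R1 from parent(c,b), deriv(b)
round 2: derive flow(e) via R1 from parent(e,e), deriv(e)
round 2: derive flow(i) via R1 from parent(i,a), deriv(a)
round 2: derive flow(j) via R1 from parent(j,i), deriv(i)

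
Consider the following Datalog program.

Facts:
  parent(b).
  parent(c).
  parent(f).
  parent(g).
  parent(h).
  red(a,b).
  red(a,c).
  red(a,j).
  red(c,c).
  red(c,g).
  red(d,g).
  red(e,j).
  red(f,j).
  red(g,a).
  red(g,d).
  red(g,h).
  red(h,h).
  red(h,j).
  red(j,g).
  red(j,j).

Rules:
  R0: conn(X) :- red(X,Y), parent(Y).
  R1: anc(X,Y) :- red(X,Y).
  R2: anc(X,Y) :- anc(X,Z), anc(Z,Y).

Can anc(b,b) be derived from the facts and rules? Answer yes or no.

round 1: derive anc(a,b) via R1 from red(a,b)
round 1: derive anc(a,c) via R1 from red(a,c)
round 1: derive anc(a,j) via R1 from red(a,j)
round 1: derive anc(c,c) via R1 from red(c,c)
round 1: derive anc(c,g) via R1 from red(c,g)
round 1: derive anc(d,g) via R1 from red(d,g)
round 1: derive anc(e,j) via R1 from red(e,j)
round 1: derive anc(f,j) via R1 from red(f,j)
round 1: derive anc(g,a) via R1 from red(g,a)
round 1: derive anc(g,d) via R1 from red(g,d)
round 1: derive anc(g,h) via R1 from red(g,h)
round 1: derive anc(h,h) via R1 from red(h,h)
round 1: derive anc(h,j) via R1 from red(h,j)
round 1: derive anc(j,g) via R1 from red(j,g)
round 1: derive anc(j,j) via R1 from red(j,j)
round 2: derive anc(a,g) via R2 from anc(a,c), anc(c,g)
round 2: derive anc(c,a) via R2 from anc(c,g), anc(g,a)
round 2: derive anc(c,d) via R2 from anc(c,g), anc(g,d)
round 2: derive anc(c,h) via R2 from anc(c,g), anc(g,h)
round 2: derive anc(d,a) via R2 from anc(d,g), anc(g,a)
round 2: derive anc(d,d) via R2 from anc(d,g), anc(g,d)
round 2: derive anc(d,h) via R2 from anc(d,g), anc(g,h)
round 2: derive anc(e,g) via R2 from anc(e,j), anc(j,g)
round 2: derive anc(f,g) via R2 from anc(f,j), anc(j,g)
round 2: derive anc(g,b) via R2 from anc(g,a), anc(a,b)
round 2: derive anc(g,c) via R2 from anc(g,a), anc(a,c)
round 2: derive anc(g,g) via R2 from anc(g,d), anc(d,g)
round 2: derive anc(g,j) via R2 from anc(g,a), anc(a,j)
round 2: derive anc(h,g) via R2 from anc(h,j), anc(j,g)
round 2: derive anc(j,a) via R2 from anc(j,g), anc(g,a)
round 2: derive anc(j,d) via R2 from anc(j,g), anc(g,d)
round 2: derive anc(j,h) via R2 from anc(j,g), anc(g,h)
round 3: derive anc(a,a) via R2 from anc(a,c), anc(c,a)
round 3: derive anc(a,d) via R2 from anc(a,c), anc(c,d)
round 3: derive anc(a,h) via R2 from anc(a,c), anc(c,h)
round 3: derive anc(c,b) via R2 from anc(c,a), anc(a,b)
round 3: derive anc(c,j) via R2 from anc(c,a), anc(a,j)
round 3: derive anc(d,b) via R2 from anc(d,a), anc(a,b)
round 3: derive anc(d,c) via R2 from anc(d,a), anc(a,c)
round 3: derive anc(d,j) via R2 from anc(d,a), anc(a,j)
round 3: derive anc(e,a) via R2 from anc(e,g), anc(g,a)
round 3: derive anc(e,b) via R2 from anc(e,g), anc(g,b)
round 3: derive anc(e,c) via R2 from anc(e,g), anc(g,c)
round 3: derive anc(e,d) via R2 from anc(e,g), anc(g,d)
round 3: derive anc(e,h) via R2 from anc(e,g), anc(g,h)
round 3: derive anc(f,a) via R2 from anc(f,g), anc(g,a)
round 3: derive anc(f,b) via R2 from anc(f,g), anc(g,b)
round 3: derive anc(f,c) via R2 from anc(f,g), anc(g,c)
round 3: derive anc(f,d) via R2 from anc(f,g), anc(g,d)
round 3: derive anc(f,h) via R2 from anc(f,g), anc(g,h)
round 3: derive anc(h,a) via R2 from anc(h,g), anc(g,a)
round 3: derive anc(h,b) via R2 from anc(h,g), anc(g,b)
round 3: derive anc(h,c) via R2 from anc(h,g), anc(g,c)
round 3: derive anc(h,d) via R2 from anc(h,g), anc(g,d)
round 3: derive anc(j,b) via R2 from anc(j,a), anc(a,b)
round 3: derive anc(j,c) via R2 from anc(j,a), anc(a,c)

no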